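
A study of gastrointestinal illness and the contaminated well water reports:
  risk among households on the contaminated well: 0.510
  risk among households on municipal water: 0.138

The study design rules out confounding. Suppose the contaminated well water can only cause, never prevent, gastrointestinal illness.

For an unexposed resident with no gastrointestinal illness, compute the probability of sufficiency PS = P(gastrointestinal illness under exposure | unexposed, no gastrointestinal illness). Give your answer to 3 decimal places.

PS ≈ 0.432

Let p₁ = 0.51, p₀ = 0.138.
Under exogeneity and monotonicity, PS = (p₁ − p₀) / (1 − p₀).
PS = (0.51 − 0.138) / (1 − 0.138) = 0.372 / 0.862 ≈ 0.4316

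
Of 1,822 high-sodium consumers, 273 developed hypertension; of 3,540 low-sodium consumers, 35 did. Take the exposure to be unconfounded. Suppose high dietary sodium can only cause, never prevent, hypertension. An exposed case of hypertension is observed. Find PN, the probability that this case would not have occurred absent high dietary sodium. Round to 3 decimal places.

p₁ = P(outcome | exposed) = 273/1822 = 0.14984
p₀ = P(outcome | unexposed) = 35/3540 = 0.009887
Under exogeneity and monotonicity, PN = (p₁ − p₀) / p₁.
PN = (0.14984 − 0.009887) / 0.14984 = 0.13995 / 0.14984 ≈ 0.9340

PN ≈ 0.934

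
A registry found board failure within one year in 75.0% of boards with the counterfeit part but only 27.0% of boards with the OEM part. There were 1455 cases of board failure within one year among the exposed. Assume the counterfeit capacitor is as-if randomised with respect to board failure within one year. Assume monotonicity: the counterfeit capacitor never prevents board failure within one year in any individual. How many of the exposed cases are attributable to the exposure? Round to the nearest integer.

about 931 cases

p₁ = 0.75, p₀ = 0.27.
PN = (p₁ − p₀)/p₁ = (0.75 − 0.27) / 0.75 ≈ 0.64000.
Attributable cases ≈ PN × (exposed cases) = 0.64000 × 1455 ≈ 931.20.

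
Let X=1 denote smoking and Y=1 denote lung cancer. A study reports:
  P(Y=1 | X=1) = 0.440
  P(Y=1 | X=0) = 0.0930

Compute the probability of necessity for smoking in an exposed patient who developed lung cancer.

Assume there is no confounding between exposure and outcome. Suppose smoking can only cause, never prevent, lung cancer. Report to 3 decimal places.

Let p₁ = 0.44, p₀ = 0.093.
Under exogeneity and monotonicity, PN = (p₁ − p₀) / p₁.
PN = (0.44 − 0.093) / 0.44 = 0.347 / 0.44 ≈ 0.7886

PN ≈ 0.789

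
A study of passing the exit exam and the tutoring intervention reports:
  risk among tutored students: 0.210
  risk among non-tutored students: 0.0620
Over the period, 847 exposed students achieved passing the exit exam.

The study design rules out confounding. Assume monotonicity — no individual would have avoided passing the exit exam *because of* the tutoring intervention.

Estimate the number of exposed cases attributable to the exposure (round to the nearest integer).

about 597 cases

Let p₁ = 0.21, p₀ = 0.062.
PN = (p₁ − p₀)/p₁ = (0.21 − 0.062) / 0.21 ≈ 0.70476.
Attributable cases ≈ PN × (exposed cases) = 0.70476 × 847 ≈ 596.93.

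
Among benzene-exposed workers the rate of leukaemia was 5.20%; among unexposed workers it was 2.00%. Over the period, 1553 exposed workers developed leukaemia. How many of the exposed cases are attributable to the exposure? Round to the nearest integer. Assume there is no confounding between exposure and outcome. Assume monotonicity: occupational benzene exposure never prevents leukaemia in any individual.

p₁ = 0.052, p₀ = 0.02.
PN = (p₁ − p₀)/p₁ = (0.052 − 0.02) / 0.052 ≈ 0.61538.
Attributable cases ≈ PN × (exposed cases) = 0.61538 × 1553 ≈ 955.69.

about 956 cases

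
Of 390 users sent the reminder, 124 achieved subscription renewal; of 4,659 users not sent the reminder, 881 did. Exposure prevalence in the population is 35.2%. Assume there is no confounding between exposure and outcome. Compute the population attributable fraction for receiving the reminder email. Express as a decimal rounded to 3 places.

PAF ≈ 0.193

p₁ = P(outcome | exposed) = 124/390 = 0.31795
p₀ = P(outcome | unexposed) = 881/4659 = 0.1891
Overall risk P(Y=1) = π·p₁ + (1−π)·p₀ = 0.352×0.31795 + 0.648×0.1891 = 0.23445.
Under exogeneity, PAF = [P(Y=1) − p₀] / P(Y=1).
PAF = (0.23445 − 0.1891) / 0.23445 ≈ 0.1935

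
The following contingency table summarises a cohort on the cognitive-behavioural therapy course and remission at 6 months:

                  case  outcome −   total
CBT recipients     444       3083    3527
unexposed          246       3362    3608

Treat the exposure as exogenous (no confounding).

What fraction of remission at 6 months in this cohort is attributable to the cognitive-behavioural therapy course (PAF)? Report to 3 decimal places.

p₁ = P(outcome | exposed) = 444/3527 = 0.12589
p₀ = P(outcome | unexposed) = 246/3608 = 0.068182
Exposure prevalence π = 3527/7135 = 0.49432; overall risk P(Y=1) = 0.096706.
Under exogeneity, PAF = [P(Y=1) − p₀]/P(Y=1).
PAF = (0.096706 − 0.068182) / 0.096706 ≈ 0.2950

PAF ≈ 0.295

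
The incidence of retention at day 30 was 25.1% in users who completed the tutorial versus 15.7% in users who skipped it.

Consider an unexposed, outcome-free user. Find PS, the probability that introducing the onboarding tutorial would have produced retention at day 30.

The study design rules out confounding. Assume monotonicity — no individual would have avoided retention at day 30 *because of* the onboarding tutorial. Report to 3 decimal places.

p₁ = 0.251, p₀ = 0.157.
Under exogeneity and monotonicity, PS = (p₁ − p₀) / (1 − p₀).
PS = (0.251 − 0.157) / (1 − 0.157) = 0.094 / 0.843 ≈ 0.1115

PS ≈ 0.112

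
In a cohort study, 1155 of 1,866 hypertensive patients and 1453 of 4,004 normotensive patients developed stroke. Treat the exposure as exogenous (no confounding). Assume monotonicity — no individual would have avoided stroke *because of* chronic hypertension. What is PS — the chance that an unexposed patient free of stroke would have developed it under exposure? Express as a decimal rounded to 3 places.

p₁ = P(outcome | exposed) = 1155/1866 = 0.61897
p₀ = P(outcome | unexposed) = 1453/4004 = 0.36289
Under exogeneity and monotonicity, PS = (p₁ − p₀) / (1 − p₀).
PS = (0.61897 − 0.36289) / (1 − 0.36289) = 0.25608 / 0.63711 ≈ 0.4019

PS ≈ 0.402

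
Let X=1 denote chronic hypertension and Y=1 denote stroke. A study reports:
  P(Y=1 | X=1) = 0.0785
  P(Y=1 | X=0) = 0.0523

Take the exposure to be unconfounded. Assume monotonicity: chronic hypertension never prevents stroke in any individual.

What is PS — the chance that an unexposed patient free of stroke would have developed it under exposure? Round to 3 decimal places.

PS ≈ 0.028

Let p₁ = 0.0785, p₀ = 0.0523.
Under exogeneity and monotonicity, PS = (p₁ − p₀) / (1 − p₀).
PS = (0.0785 − 0.0523) / (1 − 0.0523) = 0.0262 / 0.9477 ≈ 0.0276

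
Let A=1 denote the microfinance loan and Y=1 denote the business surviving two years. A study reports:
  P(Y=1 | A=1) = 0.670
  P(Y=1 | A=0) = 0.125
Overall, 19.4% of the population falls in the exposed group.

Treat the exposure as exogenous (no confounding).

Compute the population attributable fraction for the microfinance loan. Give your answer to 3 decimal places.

PAF ≈ 0.458

Let p₁ = 0.67, p₀ = 0.125.
Overall risk P(Y=1) = π·p₁ + (1−π)·p₀ = 0.194×0.67 + 0.806×0.125 = 0.23073.
Under exogeneity, PAF = [P(Y=1) − p₀] / P(Y=1).
PAF = (0.23073 − 0.125) / 0.23073 ≈ 0.4582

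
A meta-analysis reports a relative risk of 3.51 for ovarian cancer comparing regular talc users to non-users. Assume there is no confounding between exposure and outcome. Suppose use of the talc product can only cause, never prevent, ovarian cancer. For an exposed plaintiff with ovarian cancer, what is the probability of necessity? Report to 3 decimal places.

PN ≈ 0.715

Under exogeneity and monotonicity, PN = (RR − 1) / RR = 1 − 1/RR.
PN = (3.51 − 1) / 3.51 = 2.51 / 3.51 ≈ 0.7151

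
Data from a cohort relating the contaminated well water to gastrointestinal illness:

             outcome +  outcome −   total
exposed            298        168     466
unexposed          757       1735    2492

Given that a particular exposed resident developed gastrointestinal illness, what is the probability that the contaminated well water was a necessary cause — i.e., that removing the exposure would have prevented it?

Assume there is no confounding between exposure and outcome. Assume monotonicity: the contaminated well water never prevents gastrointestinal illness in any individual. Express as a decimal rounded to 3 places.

p₁ = P(outcome | exposed) = 298/466 = 0.63948
p₀ = P(outcome | unexposed) = 757/2492 = 0.30377
Under exogeneity and monotonicity, PN = (p₁ − p₀)/p₁.
PN = (0.63948 − 0.30377) / 0.63948 ≈ 0.5250

PN ≈ 0.525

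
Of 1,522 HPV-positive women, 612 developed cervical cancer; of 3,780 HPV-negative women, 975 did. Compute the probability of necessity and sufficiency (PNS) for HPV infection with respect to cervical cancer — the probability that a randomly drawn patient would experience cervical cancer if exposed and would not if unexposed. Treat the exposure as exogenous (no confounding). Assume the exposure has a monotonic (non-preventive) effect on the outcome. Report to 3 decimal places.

PNS ≈ 0.144

p₁ = P(outcome | exposed) = 612/1522 = 0.4021
p₀ = P(outcome | unexposed) = 975/3780 = 0.25794
Under exogeneity and monotonicity, PNS = p₁ − p₀.
PNS = 0.4021 − 0.25794 = 0.14417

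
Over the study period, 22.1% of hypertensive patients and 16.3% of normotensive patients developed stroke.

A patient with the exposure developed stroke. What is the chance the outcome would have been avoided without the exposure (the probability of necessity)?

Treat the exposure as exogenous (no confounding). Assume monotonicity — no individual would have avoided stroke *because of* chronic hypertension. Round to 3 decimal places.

p₁ = 0.221, p₀ = 0.163.
Under exogeneity and monotonicity, PN = (p₁ − p₀) / p₁.
PN = (0.221 − 0.163) / 0.221 = 0.058 / 0.221 ≈ 0.2624

PN ≈ 0.262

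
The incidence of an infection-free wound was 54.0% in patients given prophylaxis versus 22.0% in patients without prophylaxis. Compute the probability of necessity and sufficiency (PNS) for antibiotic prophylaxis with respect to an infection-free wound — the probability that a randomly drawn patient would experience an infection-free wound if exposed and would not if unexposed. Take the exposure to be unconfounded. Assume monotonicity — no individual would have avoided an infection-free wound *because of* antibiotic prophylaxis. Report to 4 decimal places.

p₁ = 0.54, p₀ = 0.22.
Under exogeneity and monotonicity, PNS = p₁ − p₀.
PNS = 0.54 − 0.22 = 0.32

PNS ≈ 0.3200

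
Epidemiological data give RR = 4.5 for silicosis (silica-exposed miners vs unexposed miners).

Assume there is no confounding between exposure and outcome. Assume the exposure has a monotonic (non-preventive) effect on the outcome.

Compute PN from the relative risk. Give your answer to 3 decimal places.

PN ≈ 0.778

Under exogeneity and monotonicity, PN = (RR − 1) / RR = 1 − 1/RR.
PN = (4.5 − 1) / 4.5 = 3.5 / 4.5 ≈ 0.7778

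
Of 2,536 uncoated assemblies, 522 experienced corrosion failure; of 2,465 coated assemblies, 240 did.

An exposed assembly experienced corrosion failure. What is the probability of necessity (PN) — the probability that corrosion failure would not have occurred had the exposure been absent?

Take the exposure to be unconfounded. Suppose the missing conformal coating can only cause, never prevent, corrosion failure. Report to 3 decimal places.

PN ≈ 0.527

p₁ = P(outcome | exposed) = 522/2536 = 0.20584
p₀ = P(outcome | unexposed) = 240/2465 = 0.097363
Under exogeneity and monotonicity, PN = (p₁ − p₀) / p₁.
PN = (0.20584 − 0.097363) / 0.20584 = 0.10847 / 0.20584 ≈ 0.5270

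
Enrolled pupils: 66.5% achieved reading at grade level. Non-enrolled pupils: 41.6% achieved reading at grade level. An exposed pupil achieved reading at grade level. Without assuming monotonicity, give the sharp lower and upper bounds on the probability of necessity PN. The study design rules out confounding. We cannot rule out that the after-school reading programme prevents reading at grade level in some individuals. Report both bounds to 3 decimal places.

p₁ = 0.665, p₀ = 0.416.
Under exogeneity alone the bounds on PN are max{0,(p₁−p₀)/p₁} ≤ PN ≤ min{1,(1−p₀)/p₁}.
  lower = (p₁ − p₀)/p₁ = 0.249 / 0.665 ≈ 0.3744
  upper = min{1, (1 − p₀)/p₁} = 0.584 / 0.665 ≈ 0.8782

0.374 ≤ PN ≤ 0.878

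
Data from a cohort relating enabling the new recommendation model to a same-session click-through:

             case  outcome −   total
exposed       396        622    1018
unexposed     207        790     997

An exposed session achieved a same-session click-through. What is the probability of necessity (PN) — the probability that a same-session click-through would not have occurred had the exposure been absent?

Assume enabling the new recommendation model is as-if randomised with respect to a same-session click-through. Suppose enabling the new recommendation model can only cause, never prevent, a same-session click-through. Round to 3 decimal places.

p₁ = P(outcome | exposed) = 396/1018 = 0.389
p₀ = P(outcome | unexposed) = 207/997 = 0.20762
Under exogeneity and monotonicity, PN = (p₁ − p₀)/p₁.
PN = (0.389 − 0.20762) / 0.389 ≈ 0.4663

PN ≈ 0.466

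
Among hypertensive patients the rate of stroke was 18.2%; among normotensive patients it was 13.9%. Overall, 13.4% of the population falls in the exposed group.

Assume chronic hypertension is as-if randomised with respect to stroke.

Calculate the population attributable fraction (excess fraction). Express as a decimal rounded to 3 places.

PAF ≈ 0.040

p₁ = 0.182, p₀ = 0.139.
Overall risk P(Y=1) = π·p₁ + (1−π)·p₀ = 0.134×0.182 + 0.866×0.139 = 0.14476.
Under exogeneity, PAF = [P(Y=1) − p₀] / P(Y=1).
PAF = (0.14476 − 0.139) / 0.14476 ≈ 0.0398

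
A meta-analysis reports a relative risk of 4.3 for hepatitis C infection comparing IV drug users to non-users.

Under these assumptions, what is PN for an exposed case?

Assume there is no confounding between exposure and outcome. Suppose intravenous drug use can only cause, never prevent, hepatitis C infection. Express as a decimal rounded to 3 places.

Under exogeneity and monotonicity, PN = (RR − 1) / RR = 1 − 1/RR.
PN = (4.3 − 1) / 4.3 = 3.3 / 4.3 ≈ 0.7674

PN ≈ 0.767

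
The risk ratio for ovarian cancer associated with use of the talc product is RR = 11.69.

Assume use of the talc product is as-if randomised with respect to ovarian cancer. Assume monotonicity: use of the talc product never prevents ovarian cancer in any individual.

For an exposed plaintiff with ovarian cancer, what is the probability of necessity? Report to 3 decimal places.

PN ≈ 0.914

Under exogeneity and monotonicity, PN = (RR − 1) / RR = 1 − 1/RR.
PN = (11.69 − 1) / 11.69 = 10.69 / 11.69 ≈ 0.9145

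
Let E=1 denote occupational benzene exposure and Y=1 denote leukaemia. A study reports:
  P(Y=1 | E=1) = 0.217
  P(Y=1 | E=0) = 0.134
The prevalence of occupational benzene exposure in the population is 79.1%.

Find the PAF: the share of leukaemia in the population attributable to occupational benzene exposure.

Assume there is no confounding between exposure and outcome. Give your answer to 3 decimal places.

PAF ≈ 0.329

Let p₁ = 0.217, p₀ = 0.134.
Overall risk P(Y=1) = π·p₁ + (1−π)·p₀ = 0.791×0.217 + 0.209×0.134 = 0.19965.
Under exogeneity, PAF = [P(Y=1) − p₀] / P(Y=1).
PAF = (0.19965 − 0.134) / 0.19965 ≈ 0.3288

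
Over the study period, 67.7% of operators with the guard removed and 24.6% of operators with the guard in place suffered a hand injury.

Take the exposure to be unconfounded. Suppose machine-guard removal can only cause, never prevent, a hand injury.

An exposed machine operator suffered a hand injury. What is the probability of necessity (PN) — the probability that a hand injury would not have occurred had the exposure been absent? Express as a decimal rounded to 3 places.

PN ≈ 0.637

p₁ = 0.677, p₀ = 0.246.
Under exogeneity and monotonicity, PN = (p₁ − p₀) / p₁.
PN = (0.677 − 0.246) / 0.677 = 0.431 / 0.677 ≈ 0.6366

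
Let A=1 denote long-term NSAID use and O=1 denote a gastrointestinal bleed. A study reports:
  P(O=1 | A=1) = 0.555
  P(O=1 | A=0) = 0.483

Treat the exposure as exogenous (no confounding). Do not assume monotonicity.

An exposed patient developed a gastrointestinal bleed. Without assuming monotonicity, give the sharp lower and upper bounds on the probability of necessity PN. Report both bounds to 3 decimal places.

Let p₁ = 0.555, p₀ = 0.483.
Under exogeneity alone the bounds on PN are max{0,(p₁−p₀)/p₁} ≤ PN ≤ min{1,(1−p₀)/p₁}.
  lower = (p₁ − p₀)/p₁ = 0.072 / 0.555 ≈ 0.1297
  upper = min{1, (1 − p₀)/p₁} = 0.517 / 0.555 ≈ 0.9315

0.130 ≤ PN ≤ 0.932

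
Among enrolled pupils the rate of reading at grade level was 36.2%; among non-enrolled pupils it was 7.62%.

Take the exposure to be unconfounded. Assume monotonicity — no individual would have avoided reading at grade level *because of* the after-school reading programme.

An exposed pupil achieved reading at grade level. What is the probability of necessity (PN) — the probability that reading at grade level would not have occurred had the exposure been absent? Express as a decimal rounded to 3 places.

p₁ = 0.362, p₀ = 0.0762.
Under exogeneity and monotonicity, PN = (p₁ − p₀) / p₁.
PN = (0.362 − 0.0762) / 0.362 = 0.2858 / 0.362 ≈ 0.7895

PN ≈ 0.790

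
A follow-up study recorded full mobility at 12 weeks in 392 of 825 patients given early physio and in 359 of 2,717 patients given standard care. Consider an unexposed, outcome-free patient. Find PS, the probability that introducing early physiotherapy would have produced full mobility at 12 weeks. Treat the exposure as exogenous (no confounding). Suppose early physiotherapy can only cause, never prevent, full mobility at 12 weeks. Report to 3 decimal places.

PS ≈ 0.395

p₁ = P(outcome | exposed) = 392/825 = 0.47515
p₀ = P(outcome | unexposed) = 359/2717 = 0.13213
Under exogeneity and monotonicity, PS = (p₁ − p₀) / (1 − p₀).
PS = (0.47515 − 0.13213) / (1 − 0.13213) = 0.34302 / 0.86787 ≈ 0.3952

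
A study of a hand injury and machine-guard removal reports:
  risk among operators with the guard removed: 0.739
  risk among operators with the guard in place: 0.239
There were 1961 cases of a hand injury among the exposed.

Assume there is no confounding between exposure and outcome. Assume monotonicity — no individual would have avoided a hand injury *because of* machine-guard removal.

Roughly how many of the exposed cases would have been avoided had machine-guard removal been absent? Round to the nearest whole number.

Let p₁ = 0.739, p₀ = 0.239.
PN = (p₁ − p₀)/p₁ = (0.739 − 0.239) / 0.739 ≈ 0.67659.
Attributable cases ≈ PN × (exposed cases) = 0.67659 × 1961 ≈ 1326.79.

about 1327 cases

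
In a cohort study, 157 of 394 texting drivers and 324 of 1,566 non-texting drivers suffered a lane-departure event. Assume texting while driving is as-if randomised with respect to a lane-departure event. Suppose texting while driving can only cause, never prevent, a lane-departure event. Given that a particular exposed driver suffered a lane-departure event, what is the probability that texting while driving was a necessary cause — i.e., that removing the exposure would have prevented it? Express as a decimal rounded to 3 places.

PN ≈ 0.481

p₁ = P(outcome | exposed) = 157/394 = 0.39848
p₀ = P(outcome | unexposed) = 324/1566 = 0.2069
Under exogeneity and monotonicity, PN = (p₁ − p₀) / p₁.
PN = (0.39848 − 0.2069) / 0.39848 = 0.19158 / 0.39848 ≈ 0.4808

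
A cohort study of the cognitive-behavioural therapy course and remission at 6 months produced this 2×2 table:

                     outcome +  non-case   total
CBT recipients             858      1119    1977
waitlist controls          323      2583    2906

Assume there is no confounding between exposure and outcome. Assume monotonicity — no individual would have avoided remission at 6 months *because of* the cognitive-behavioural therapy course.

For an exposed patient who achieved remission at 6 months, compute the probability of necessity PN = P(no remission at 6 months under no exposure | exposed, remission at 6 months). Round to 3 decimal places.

p₁ = P(outcome | exposed) = 858/1977 = 0.43399
p₀ = P(outcome | unexposed) = 323/2906 = 0.11115
Under exogeneity and monotonicity, PN = (p₁ − p₀) / p₁.
PN = (0.43399 − 0.11115) / 0.43399 = 0.32284 / 0.43399 ≈ 0.7439

PN ≈ 0.744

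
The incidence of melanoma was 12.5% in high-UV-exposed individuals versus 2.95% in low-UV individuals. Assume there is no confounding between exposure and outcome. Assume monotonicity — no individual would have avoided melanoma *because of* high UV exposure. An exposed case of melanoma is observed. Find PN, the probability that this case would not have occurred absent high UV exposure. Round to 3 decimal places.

p₁ = 0.125, p₀ = 0.0295.
Under exogeneity and monotonicity, PN = (p₁ − p₀) / p₁.
PN = (0.125 − 0.0295) / 0.125 = 0.0955 / 0.125 ≈ 0.7640

PN ≈ 0.764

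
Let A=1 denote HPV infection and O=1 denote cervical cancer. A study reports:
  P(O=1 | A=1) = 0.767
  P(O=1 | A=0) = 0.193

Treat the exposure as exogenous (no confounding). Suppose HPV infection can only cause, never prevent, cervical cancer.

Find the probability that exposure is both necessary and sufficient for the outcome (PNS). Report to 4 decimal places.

PNS ≈ 0.5740

Let p₁ = 0.767, p₀ = 0.193.
Under exogeneity and monotonicity, PNS = p₁ − p₀.
PNS = 0.767 − 0.193 = 0.574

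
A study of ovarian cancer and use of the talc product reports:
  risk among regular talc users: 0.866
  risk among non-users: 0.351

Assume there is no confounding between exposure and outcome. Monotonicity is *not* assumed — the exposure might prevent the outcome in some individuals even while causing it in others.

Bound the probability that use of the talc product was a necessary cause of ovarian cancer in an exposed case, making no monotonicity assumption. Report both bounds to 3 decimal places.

Let p₁ = 0.866, p₀ = 0.351.
Under exogeneity alone the bounds on PN are max{0,(p₁−p₀)/p₁} ≤ PN ≤ min{1,(1−p₀)/p₁}.
  lower = (p₁ − p₀)/p₁ = 0.515 / 0.866 ≈ 0.5947
  upper = min{1, (1 − p₀)/p₁} = 0.649 / 0.866 ≈ 0.7494

0.595 ≤ PN ≤ 0.749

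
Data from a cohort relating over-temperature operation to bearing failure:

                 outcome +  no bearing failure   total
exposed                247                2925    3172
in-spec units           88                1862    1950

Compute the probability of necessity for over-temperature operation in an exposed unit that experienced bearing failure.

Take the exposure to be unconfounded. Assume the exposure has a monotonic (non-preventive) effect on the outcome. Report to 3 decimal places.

p₁ = P(outcome | exposed) = 247/3172 = 0.077869
p₀ = P(outcome | unexposed) = 88/1950 = 0.045128
Under exogeneity and monotonicity, PN = (p₁ − p₀) / p₁.
PN = (0.077869 − 0.045128) / 0.077869 = 0.032741 / 0.077869 ≈ 0.4205

PN ≈ 0.420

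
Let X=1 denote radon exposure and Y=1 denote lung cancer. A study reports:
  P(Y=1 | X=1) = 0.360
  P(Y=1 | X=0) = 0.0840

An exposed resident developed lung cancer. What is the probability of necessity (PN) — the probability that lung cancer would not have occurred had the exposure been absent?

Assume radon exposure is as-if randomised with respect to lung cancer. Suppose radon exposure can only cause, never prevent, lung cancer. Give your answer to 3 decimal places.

PN ≈ 0.767

Let p₁ = 0.36, p₀ = 0.084.
Under exogeneity and monotonicity, PN = (p₁ − p₀) / p₁.
PN = (0.36 − 0.084) / 0.36 = 0.276 / 0.36 ≈ 0.7667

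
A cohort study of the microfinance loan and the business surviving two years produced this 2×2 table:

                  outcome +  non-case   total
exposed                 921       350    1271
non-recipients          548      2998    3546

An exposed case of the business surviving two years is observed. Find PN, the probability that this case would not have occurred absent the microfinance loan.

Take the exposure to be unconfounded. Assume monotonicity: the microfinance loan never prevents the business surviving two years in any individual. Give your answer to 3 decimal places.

p₁ = P(outcome | exposed) = 921/1271 = 0.72463
p₀ = P(outcome | unexposed) = 548/3546 = 0.15454
Under exogeneity and monotonicity, PN = (p₁ − p₀)/p₁.
PN = (0.72463 − 0.15454) / 0.72463 ≈ 0.7867

PN ≈ 0.787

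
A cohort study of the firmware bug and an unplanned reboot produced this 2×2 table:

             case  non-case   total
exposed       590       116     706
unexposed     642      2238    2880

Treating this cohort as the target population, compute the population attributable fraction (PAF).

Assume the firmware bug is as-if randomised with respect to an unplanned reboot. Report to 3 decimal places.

p₁ = P(outcome | exposed) = 590/706 = 0.83569
p₀ = P(outcome | unexposed) = 642/2880 = 0.22292
Exposure prevalence π = 706/3586 = 0.19688; overall risk P(Y=1) = 0.34356.
Under exogeneity, PAF = [P(Y=1) − p₀]/P(Y=1).
PAF = (0.34356 − 0.22292) / 0.34356 ≈ 0.3512

PAF ≈ 0.351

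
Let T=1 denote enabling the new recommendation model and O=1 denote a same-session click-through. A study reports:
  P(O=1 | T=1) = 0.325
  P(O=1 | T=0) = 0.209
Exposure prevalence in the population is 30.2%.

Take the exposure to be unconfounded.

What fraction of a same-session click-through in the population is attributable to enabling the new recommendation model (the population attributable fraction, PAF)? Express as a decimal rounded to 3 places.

PAF ≈ 0.144

Let p₁ = 0.325, p₀ = 0.209.
Overall risk P(Y=1) = π·p₁ + (1−π)·p₀ = 0.302×0.325 + 0.698×0.209 = 0.24403.
Under exogeneity, PAF = [P(Y=1) − p₀] / P(Y=1).
PAF = (0.24403 − 0.209) / 0.24403 ≈ 0.1436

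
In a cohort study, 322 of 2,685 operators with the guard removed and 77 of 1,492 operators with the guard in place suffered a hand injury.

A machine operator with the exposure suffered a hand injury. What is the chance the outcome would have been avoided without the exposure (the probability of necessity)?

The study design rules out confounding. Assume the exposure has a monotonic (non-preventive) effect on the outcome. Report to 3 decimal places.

p₁ = P(outcome | exposed) = 322/2685 = 0.11993
p₀ = P(outcome | unexposed) = 77/1492 = 0.051609
Under exogeneity and monotonicity, PN = (p₁ − p₀) / p₁.
PN = (0.11993 − 0.051609) / 0.11993 = 0.068317 / 0.11993 ≈ 0.5697

PN ≈ 0.570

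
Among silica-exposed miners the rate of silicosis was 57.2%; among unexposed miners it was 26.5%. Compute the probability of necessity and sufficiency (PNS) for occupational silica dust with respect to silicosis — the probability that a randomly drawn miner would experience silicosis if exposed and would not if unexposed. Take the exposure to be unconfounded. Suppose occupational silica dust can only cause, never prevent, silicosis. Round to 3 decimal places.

p₁ = 0.572, p₀ = 0.265.
Under exogeneity and monotonicity, PNS = p₁ − p₀.
PNS = 0.572 − 0.265 = 0.307

PNS ≈ 0.307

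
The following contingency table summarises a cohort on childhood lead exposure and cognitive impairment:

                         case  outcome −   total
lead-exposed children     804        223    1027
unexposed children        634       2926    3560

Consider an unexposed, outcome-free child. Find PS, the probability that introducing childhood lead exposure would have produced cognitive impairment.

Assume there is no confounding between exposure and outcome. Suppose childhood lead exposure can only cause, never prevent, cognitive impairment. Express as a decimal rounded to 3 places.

PS ≈ 0.736

p₁ = P(outcome | exposed) = 804/1027 = 0.78286
p₀ = P(outcome | unexposed) = 634/3560 = 0.17809
Under exogeneity and monotonicity, PS = (p₁ − p₀)/(1 − p₀).
PS = (0.78286 − 0.17809) / 0.82191 ≈ 0.7358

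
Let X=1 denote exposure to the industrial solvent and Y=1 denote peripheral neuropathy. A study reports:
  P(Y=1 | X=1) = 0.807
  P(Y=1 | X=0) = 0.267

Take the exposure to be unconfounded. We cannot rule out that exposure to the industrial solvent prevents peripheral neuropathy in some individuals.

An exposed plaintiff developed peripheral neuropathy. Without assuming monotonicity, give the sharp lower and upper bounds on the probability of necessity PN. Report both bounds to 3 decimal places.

0.669 ≤ PN ≤ 0.908

Let p₁ = 0.807, p₀ = 0.267.
Under exogeneity alone the bounds on PN are max{0,(p₁−p₀)/p₁} ≤ PN ≤ min{1,(1−p₀)/p₁}.
  lower = (p₁ − p₀)/p₁ = 0.54 / 0.807 ≈ 0.6691
  upper = min{1, (1 − p₀)/p₁} = 0.733 / 0.807 ≈ 0.9083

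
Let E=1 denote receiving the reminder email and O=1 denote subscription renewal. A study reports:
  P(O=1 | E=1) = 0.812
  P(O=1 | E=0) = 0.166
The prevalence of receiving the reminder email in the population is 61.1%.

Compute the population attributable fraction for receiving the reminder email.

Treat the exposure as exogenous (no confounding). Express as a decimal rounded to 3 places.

PAF ≈ 0.704

Let p₁ = 0.812, p₀ = 0.166.
Overall risk P(Y=1) = π·p₁ + (1−π)·p₀ = 0.611×0.812 + 0.389×0.166 = 0.56071.
Under exogeneity, PAF = [P(Y=1) − p₀] / P(Y=1).
PAF = (0.56071 − 0.166) / 0.56071 ≈ 0.7039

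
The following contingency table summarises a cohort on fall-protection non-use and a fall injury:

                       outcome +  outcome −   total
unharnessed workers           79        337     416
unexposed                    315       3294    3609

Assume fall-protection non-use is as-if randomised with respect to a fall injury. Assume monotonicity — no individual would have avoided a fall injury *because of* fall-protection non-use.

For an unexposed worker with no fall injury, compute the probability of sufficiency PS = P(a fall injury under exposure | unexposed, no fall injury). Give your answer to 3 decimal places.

p₁ = P(outcome | exposed) = 79/416 = 0.1899
p₀ = P(outcome | unexposed) = 315/3609 = 0.087282
Under exogeneity and monotonicity, PS = (p₁ − p₀) / (1 − p₀).
PS = (0.1899 − 0.087282) / (1 − 0.087282) = 0.10262 / 0.91272 ≈ 0.1124

PS ≈ 0.112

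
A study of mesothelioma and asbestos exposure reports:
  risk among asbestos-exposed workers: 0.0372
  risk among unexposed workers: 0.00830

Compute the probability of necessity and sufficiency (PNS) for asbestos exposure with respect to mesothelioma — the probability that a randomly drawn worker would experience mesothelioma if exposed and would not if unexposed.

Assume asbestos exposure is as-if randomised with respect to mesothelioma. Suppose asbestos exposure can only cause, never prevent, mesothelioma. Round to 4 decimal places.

Let p₁ = 0.0372, p₀ = 0.0083.
Under exogeneity and monotonicity, PNS = p₁ − p₀.
PNS = 0.0372 − 0.0083 = 0.0289

PNS ≈ 0.0289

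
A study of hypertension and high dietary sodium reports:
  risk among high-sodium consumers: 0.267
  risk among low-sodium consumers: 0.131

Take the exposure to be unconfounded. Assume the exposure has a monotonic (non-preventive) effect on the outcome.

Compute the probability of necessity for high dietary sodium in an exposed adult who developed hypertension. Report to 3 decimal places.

PN ≈ 0.509

Let p₁ = 0.267, p₀ = 0.131.
Under exogeneity and monotonicity, PN = (p₁ − p₀) / p₁.
PN = (0.267 − 0.131) / 0.267 = 0.136 / 0.267 ≈ 0.5094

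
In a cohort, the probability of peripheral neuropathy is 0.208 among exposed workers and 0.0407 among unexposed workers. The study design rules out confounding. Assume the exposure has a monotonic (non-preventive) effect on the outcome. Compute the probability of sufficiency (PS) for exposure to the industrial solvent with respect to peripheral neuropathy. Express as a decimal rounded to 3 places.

Let p₁ = 0.208, p₀ = 0.0407.
Under exogeneity and monotonicity, PS = (p₁ − p₀) / (1 − p₀).
PS = (0.208 − 0.0407) / (1 − 0.0407) = 0.1673 / 0.9593 ≈ 0.1744

PS ≈ 0.174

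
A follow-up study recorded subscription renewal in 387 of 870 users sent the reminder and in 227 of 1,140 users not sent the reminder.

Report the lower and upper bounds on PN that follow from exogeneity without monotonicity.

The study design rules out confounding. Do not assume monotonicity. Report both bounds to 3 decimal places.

p₁ = P(outcome | exposed) = 387/870 = 0.44483
p₀ = P(outcome | unexposed) = 227/1140 = 0.19912
Under exogeneity alone the bounds on PN are max{0,(p₁−p₀)/p₁} ≤ PN ≤ min{1,(1−p₀)/p₁}.
  lower = (p₁ − p₀)/p₁ = 0.2457 / 0.44483 ≈ 0.5524
  upper = min{1, (1 − p₀)/p₁} = 0.80088 / 0.44483 ≈ 1.8004 → capped at 1

0.552 ≤ PN ≤ 1.000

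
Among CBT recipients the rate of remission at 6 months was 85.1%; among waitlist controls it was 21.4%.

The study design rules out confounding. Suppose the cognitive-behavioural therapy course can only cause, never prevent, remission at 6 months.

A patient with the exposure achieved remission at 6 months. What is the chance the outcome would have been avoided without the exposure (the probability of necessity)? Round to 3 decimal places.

PN ≈ 0.749

p₁ = 0.851, p₀ = 0.214.
Under exogeneity and monotonicity, PN = (p₁ − p₀) / p₁.
PN = (0.851 − 0.214) / 0.851 = 0.637 / 0.851 ≈ 0.7485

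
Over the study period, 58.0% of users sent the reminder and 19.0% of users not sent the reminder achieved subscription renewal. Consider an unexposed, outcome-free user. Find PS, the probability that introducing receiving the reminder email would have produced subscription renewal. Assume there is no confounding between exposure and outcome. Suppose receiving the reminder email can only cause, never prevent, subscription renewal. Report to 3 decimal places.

p₁ = 0.58, p₀ = 0.19.
Under exogeneity and monotonicity, PS = (p₁ − p₀) / (1 − p₀).
PS = (0.58 − 0.19) / (1 − 0.19) = 0.39 / 0.81 ≈ 0.4815

PS ≈ 0.481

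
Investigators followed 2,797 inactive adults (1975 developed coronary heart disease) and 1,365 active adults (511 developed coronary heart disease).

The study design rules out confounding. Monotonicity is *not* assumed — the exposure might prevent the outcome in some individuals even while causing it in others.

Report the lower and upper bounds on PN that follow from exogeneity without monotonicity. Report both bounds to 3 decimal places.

0.470 ≤ PN ≤ 0.886

p₁ = P(outcome | exposed) = 1975/2797 = 0.70611
p₀ = P(outcome | unexposed) = 511/1365 = 0.37436
Under exogeneity alone the bounds on PN are max{0,(p₁−p₀)/p₁} ≤ PN ≤ min{1,(1−p₀)/p₁}.
  lower = (p₁ − p₀)/p₁ = 0.33175 / 0.70611 ≈ 0.4698
  upper = min{1, (1 − p₀)/p₁} = 0.62564 / 0.70611 ≈ 0.8860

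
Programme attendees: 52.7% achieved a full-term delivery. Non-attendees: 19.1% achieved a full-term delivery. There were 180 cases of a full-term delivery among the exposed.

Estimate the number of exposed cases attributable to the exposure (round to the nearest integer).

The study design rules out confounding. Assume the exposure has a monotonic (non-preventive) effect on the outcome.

about 115 cases

p₁ = 0.527, p₀ = 0.191.
PN = (p₁ − p₀)/p₁ = (0.527 − 0.191) / 0.527 ≈ 0.63757.
Attributable cases ≈ PN × (exposed cases) = 0.63757 × 180 ≈ 114.76.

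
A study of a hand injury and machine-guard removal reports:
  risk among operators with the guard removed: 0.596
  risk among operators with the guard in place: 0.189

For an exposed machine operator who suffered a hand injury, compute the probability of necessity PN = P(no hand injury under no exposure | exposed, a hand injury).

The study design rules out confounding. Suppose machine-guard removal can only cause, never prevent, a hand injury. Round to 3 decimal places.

Let p₁ = 0.596, p₀ = 0.189.
Under exogeneity and monotonicity, PN = (p₁ − p₀) / p₁.
PN = (0.596 − 0.189) / 0.596 = 0.407 / 0.596 ≈ 0.6829

PN ≈ 0.683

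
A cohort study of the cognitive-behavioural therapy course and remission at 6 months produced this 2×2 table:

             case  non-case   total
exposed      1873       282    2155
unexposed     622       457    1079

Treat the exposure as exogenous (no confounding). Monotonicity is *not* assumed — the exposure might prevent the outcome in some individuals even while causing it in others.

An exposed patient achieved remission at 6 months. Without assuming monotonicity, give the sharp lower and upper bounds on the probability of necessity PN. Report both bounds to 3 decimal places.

0.337 ≤ PN ≤ 0.487

p₁ = P(outcome | exposed) = 1873/2155 = 0.86914
p₀ = P(outcome | unexposed) = 622/1079 = 0.57646
Under exogeneity alone the bounds on PN are max{0,(p₁−p₀)/p₁} ≤ PN ≤ min{1,(1−p₀)/p₁}.
  lower = (p₁ − p₀)/p₁ = 0.29268 / 0.86914 ≈ 0.3367
  upper = min{1, (1 − p₀)/p₁} = 0.42354 / 0.86914 ≈ 0.4873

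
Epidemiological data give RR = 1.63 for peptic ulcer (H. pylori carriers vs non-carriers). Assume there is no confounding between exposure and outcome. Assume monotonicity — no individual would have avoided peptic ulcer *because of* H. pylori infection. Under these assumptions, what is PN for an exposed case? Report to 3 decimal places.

PN ≈ 0.387

Under exogeneity and monotonicity, PN = (RR − 1) / RR = 1 − 1/RR.
PN = (1.63 − 1) / 1.63 = 0.63 / 1.63 ≈ 0.3865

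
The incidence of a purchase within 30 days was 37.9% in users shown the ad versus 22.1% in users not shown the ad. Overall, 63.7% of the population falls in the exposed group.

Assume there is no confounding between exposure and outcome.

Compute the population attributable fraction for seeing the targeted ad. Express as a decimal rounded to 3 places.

p₁ = 0.379, p₀ = 0.221.
Overall risk P(Y=1) = π·p₁ + (1−π)·p₀ = 0.637×0.379 + 0.363×0.221 = 0.32165.
Under exogeneity, PAF = [P(Y=1) − p₀] / P(Y=1).
PAF = (0.32165 − 0.221) / 0.32165 ≈ 0.3129

PAF ≈ 0.313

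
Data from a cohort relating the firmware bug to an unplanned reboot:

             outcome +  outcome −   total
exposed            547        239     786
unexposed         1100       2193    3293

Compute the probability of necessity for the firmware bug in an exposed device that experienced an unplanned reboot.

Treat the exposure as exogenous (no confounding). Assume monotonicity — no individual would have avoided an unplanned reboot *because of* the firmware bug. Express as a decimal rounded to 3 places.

PN ≈ 0.520

p₁ = P(outcome | exposed) = 547/786 = 0.69593
p₀ = P(outcome | unexposed) = 1100/3293 = 0.33404
Under exogeneity and monotonicity, PN = (p₁ − p₀)/p₁.
PN = (0.69593 − 0.33404) / 0.69593 ≈ 0.5200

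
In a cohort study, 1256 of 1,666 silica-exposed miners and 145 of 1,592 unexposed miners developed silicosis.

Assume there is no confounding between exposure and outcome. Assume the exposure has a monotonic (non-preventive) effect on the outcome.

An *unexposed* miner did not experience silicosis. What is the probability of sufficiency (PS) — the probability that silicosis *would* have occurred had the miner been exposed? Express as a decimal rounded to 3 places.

PS ≈ 0.729

p₁ = P(outcome | exposed) = 1256/1666 = 0.7539
p₀ = P(outcome | unexposed) = 145/1592 = 0.09108
Under exogeneity and monotonicity, PS = (p₁ − p₀) / (1 − p₀).
PS = (0.7539 − 0.09108) / (1 − 0.09108) = 0.66282 / 0.90892 ≈ 0.7292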